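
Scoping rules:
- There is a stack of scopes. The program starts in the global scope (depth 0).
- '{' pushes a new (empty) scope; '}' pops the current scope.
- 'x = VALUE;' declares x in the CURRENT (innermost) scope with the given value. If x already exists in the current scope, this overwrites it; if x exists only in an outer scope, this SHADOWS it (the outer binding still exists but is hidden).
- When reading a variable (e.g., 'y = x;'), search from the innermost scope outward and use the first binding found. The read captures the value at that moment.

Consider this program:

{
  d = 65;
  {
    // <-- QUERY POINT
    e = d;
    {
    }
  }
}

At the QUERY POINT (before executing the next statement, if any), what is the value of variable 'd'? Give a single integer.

Step 1: enter scope (depth=1)
Step 2: declare d=65 at depth 1
Step 3: enter scope (depth=2)
Visible at query point: d=65

Answer: 65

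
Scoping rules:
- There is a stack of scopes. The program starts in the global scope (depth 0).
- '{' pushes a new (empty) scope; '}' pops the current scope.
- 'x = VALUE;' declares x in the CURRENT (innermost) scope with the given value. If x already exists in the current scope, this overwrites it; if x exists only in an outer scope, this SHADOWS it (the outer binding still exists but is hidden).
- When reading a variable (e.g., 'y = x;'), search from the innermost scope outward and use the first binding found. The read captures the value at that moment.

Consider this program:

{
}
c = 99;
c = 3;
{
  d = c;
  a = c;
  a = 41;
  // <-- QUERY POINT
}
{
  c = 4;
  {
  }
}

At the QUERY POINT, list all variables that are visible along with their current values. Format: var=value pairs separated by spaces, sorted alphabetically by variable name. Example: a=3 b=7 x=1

Step 1: enter scope (depth=1)
Step 2: exit scope (depth=0)
Step 3: declare c=99 at depth 0
Step 4: declare c=3 at depth 0
Step 5: enter scope (depth=1)
Step 6: declare d=(read c)=3 at depth 1
Step 7: declare a=(read c)=3 at depth 1
Step 8: declare a=41 at depth 1
Visible at query point: a=41 c=3 d=3

Answer: a=41 c=3 d=3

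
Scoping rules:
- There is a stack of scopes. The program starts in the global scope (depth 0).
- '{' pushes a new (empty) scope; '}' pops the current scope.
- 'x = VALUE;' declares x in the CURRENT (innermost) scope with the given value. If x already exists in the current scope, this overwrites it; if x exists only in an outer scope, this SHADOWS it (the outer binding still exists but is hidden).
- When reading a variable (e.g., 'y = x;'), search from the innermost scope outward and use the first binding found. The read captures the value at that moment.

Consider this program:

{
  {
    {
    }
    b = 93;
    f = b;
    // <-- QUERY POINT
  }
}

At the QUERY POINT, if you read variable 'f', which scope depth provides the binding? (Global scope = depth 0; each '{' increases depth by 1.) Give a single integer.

Answer: 2

Derivation:
Step 1: enter scope (depth=1)
Step 2: enter scope (depth=2)
Step 3: enter scope (depth=3)
Step 4: exit scope (depth=2)
Step 5: declare b=93 at depth 2
Step 6: declare f=(read b)=93 at depth 2
Visible at query point: b=93 f=93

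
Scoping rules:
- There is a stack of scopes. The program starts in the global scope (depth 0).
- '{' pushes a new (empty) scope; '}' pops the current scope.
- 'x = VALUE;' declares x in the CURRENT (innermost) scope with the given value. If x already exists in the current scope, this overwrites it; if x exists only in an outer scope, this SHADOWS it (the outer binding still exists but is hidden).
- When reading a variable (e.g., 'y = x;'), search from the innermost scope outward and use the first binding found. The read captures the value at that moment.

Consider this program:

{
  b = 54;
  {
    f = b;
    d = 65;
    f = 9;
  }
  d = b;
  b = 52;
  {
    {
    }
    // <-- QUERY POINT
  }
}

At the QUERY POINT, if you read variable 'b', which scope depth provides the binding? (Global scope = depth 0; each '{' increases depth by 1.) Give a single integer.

Answer: 1

Derivation:
Step 1: enter scope (depth=1)
Step 2: declare b=54 at depth 1
Step 3: enter scope (depth=2)
Step 4: declare f=(read b)=54 at depth 2
Step 5: declare d=65 at depth 2
Step 6: declare f=9 at depth 2
Step 7: exit scope (depth=1)
Step 8: declare d=(read b)=54 at depth 1
Step 9: declare b=52 at depth 1
Step 10: enter scope (depth=2)
Step 11: enter scope (depth=3)
Step 12: exit scope (depth=2)
Visible at query point: b=52 d=54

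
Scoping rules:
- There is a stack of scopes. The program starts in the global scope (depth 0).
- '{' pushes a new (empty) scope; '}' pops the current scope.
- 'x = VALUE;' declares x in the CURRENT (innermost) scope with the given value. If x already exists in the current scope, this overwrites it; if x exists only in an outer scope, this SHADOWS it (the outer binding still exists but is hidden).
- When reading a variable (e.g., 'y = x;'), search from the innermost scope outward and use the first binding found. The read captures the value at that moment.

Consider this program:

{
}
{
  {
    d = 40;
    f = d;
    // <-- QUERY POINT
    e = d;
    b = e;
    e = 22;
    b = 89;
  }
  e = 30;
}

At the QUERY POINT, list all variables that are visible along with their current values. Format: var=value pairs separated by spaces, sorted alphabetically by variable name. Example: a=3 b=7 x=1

Answer: d=40 f=40

Derivation:
Step 1: enter scope (depth=1)
Step 2: exit scope (depth=0)
Step 3: enter scope (depth=1)
Step 4: enter scope (depth=2)
Step 5: declare d=40 at depth 2
Step 6: declare f=(read d)=40 at depth 2
Visible at query point: d=40 f=40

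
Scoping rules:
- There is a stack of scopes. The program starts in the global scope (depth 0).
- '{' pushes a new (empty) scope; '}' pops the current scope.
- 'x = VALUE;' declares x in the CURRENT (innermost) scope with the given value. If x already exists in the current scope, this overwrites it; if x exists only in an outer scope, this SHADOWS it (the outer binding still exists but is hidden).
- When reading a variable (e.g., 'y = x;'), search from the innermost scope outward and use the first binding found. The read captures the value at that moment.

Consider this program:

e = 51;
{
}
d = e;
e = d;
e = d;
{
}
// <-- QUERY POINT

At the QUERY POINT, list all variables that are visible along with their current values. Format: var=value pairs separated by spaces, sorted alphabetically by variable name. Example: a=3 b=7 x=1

Step 1: declare e=51 at depth 0
Step 2: enter scope (depth=1)
Step 3: exit scope (depth=0)
Step 4: declare d=(read e)=51 at depth 0
Step 5: declare e=(read d)=51 at depth 0
Step 6: declare e=(read d)=51 at depth 0
Step 7: enter scope (depth=1)
Step 8: exit scope (depth=0)
Visible at query point: d=51 e=51

Answer: d=51 e=51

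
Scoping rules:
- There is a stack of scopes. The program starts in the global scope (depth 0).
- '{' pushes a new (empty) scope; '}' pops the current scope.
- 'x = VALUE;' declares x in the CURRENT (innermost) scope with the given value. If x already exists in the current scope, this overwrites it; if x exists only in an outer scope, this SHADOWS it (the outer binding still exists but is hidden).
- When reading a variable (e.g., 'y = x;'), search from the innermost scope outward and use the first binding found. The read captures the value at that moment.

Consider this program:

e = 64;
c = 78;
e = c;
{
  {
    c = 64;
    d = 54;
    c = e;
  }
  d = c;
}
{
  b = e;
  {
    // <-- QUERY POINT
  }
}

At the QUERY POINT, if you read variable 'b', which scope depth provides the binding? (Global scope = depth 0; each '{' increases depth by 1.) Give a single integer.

Answer: 1

Derivation:
Step 1: declare e=64 at depth 0
Step 2: declare c=78 at depth 0
Step 3: declare e=(read c)=78 at depth 0
Step 4: enter scope (depth=1)
Step 5: enter scope (depth=2)
Step 6: declare c=64 at depth 2
Step 7: declare d=54 at depth 2
Step 8: declare c=(read e)=78 at depth 2
Step 9: exit scope (depth=1)
Step 10: declare d=(read c)=78 at depth 1
Step 11: exit scope (depth=0)
Step 12: enter scope (depth=1)
Step 13: declare b=(read e)=78 at depth 1
Step 14: enter scope (depth=2)
Visible at query point: b=78 c=78 e=78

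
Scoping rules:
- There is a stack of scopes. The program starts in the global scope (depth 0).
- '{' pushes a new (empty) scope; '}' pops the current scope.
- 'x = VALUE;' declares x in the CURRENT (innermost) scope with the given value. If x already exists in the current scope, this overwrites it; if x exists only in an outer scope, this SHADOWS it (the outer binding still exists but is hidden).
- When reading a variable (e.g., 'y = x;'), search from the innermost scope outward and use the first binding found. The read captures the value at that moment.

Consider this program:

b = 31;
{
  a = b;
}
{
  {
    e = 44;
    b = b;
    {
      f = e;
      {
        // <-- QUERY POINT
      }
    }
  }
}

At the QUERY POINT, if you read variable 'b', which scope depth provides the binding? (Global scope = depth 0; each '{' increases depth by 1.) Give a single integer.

Step 1: declare b=31 at depth 0
Step 2: enter scope (depth=1)
Step 3: declare a=(read b)=31 at depth 1
Step 4: exit scope (depth=0)
Step 5: enter scope (depth=1)
Step 6: enter scope (depth=2)
Step 7: declare e=44 at depth 2
Step 8: declare b=(read b)=31 at depth 2
Step 9: enter scope (depth=3)
Step 10: declare f=(read e)=44 at depth 3
Step 11: enter scope (depth=4)
Visible at query point: b=31 e=44 f=44

Answer: 2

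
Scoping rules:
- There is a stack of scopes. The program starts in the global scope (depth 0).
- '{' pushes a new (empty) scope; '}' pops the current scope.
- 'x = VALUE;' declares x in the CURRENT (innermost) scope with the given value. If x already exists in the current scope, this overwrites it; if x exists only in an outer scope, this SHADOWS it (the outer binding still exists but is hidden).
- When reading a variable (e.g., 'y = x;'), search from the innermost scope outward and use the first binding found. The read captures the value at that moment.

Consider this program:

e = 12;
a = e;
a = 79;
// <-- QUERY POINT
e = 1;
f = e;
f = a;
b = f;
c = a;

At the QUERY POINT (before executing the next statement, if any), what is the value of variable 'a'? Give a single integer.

Answer: 79

Derivation:
Step 1: declare e=12 at depth 0
Step 2: declare a=(read e)=12 at depth 0
Step 3: declare a=79 at depth 0
Visible at query point: a=79 e=12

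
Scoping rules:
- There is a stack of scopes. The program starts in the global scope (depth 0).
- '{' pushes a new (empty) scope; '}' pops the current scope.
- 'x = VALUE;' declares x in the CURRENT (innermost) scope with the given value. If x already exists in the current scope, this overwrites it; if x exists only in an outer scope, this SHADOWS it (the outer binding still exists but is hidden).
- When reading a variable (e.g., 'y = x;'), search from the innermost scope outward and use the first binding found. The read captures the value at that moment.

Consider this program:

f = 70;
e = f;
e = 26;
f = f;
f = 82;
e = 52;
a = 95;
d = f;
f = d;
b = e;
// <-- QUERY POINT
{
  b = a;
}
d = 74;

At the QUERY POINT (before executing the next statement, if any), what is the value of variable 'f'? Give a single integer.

Answer: 82

Derivation:
Step 1: declare f=70 at depth 0
Step 2: declare e=(read f)=70 at depth 0
Step 3: declare e=26 at depth 0
Step 4: declare f=(read f)=70 at depth 0
Step 5: declare f=82 at depth 0
Step 6: declare e=52 at depth 0
Step 7: declare a=95 at depth 0
Step 8: declare d=(read f)=82 at depth 0
Step 9: declare f=(read d)=82 at depth 0
Step 10: declare b=(read e)=52 at depth 0
Visible at query point: a=95 b=52 d=82 e=52 f=82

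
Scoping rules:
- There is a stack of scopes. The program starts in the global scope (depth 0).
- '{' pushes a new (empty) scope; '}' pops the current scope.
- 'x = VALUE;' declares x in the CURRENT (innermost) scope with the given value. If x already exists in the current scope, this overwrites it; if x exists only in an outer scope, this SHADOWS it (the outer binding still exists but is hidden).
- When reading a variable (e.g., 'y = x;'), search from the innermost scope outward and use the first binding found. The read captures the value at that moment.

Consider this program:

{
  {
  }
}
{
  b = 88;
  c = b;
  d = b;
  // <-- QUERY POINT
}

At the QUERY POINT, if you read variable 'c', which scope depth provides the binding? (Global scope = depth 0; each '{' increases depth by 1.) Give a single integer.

Answer: 1

Derivation:
Step 1: enter scope (depth=1)
Step 2: enter scope (depth=2)
Step 3: exit scope (depth=1)
Step 4: exit scope (depth=0)
Step 5: enter scope (depth=1)
Step 6: declare b=88 at depth 1
Step 7: declare c=(read b)=88 at depth 1
Step 8: declare d=(read b)=88 at depth 1
Visible at query point: b=88 c=88 d=88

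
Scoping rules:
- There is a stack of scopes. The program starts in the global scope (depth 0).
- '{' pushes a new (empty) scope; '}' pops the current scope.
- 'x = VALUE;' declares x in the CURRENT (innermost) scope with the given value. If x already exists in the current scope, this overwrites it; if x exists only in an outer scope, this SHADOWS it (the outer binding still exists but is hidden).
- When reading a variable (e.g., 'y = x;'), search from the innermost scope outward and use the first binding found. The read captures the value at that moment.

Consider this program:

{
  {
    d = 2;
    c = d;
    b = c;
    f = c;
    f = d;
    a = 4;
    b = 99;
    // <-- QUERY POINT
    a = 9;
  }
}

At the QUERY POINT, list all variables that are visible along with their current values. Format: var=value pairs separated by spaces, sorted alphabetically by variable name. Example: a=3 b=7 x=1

Step 1: enter scope (depth=1)
Step 2: enter scope (depth=2)
Step 3: declare d=2 at depth 2
Step 4: declare c=(read d)=2 at depth 2
Step 5: declare b=(read c)=2 at depth 2
Step 6: declare f=(read c)=2 at depth 2
Step 7: declare f=(read d)=2 at depth 2
Step 8: declare a=4 at depth 2
Step 9: declare b=99 at depth 2
Visible at query point: a=4 b=99 c=2 d=2 f=2

Answer: a=4 b=99 c=2 d=2 f=2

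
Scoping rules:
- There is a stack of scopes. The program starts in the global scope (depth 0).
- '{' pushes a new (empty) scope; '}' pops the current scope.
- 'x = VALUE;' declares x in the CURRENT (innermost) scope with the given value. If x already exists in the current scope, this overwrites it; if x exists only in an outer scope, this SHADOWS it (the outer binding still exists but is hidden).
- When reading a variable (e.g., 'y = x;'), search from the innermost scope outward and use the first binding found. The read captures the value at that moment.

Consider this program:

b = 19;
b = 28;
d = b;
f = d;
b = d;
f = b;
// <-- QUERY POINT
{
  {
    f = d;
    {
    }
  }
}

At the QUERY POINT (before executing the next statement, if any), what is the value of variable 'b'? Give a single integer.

Step 1: declare b=19 at depth 0
Step 2: declare b=28 at depth 0
Step 3: declare d=(read b)=28 at depth 0
Step 4: declare f=(read d)=28 at depth 0
Step 5: declare b=(read d)=28 at depth 0
Step 6: declare f=(read b)=28 at depth 0
Visible at query point: b=28 d=28 f=28

Answer: 28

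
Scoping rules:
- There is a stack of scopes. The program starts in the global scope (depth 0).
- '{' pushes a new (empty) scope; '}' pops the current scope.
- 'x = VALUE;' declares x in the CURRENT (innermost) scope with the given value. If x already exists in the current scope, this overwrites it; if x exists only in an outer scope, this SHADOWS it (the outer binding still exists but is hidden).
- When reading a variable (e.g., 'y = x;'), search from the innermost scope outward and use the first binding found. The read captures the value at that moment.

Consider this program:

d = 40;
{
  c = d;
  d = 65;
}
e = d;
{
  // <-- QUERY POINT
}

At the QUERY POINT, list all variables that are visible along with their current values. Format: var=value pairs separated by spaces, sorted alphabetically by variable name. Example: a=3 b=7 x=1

Step 1: declare d=40 at depth 0
Step 2: enter scope (depth=1)
Step 3: declare c=(read d)=40 at depth 1
Step 4: declare d=65 at depth 1
Step 5: exit scope (depth=0)
Step 6: declare e=(read d)=40 at depth 0
Step 7: enter scope (depth=1)
Visible at query point: d=40 e=40

Answer: d=40 e=40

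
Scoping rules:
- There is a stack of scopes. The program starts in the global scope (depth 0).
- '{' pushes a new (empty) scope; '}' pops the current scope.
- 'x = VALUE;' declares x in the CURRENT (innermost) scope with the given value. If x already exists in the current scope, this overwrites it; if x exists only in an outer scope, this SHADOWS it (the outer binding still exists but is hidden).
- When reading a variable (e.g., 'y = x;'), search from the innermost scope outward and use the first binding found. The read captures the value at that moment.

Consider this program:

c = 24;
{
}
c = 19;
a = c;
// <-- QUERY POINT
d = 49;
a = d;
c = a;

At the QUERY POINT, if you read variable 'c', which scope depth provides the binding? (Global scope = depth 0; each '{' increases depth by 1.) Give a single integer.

Answer: 0

Derivation:
Step 1: declare c=24 at depth 0
Step 2: enter scope (depth=1)
Step 3: exit scope (depth=0)
Step 4: declare c=19 at depth 0
Step 5: declare a=(read c)=19 at depth 0
Visible at query point: a=19 c=19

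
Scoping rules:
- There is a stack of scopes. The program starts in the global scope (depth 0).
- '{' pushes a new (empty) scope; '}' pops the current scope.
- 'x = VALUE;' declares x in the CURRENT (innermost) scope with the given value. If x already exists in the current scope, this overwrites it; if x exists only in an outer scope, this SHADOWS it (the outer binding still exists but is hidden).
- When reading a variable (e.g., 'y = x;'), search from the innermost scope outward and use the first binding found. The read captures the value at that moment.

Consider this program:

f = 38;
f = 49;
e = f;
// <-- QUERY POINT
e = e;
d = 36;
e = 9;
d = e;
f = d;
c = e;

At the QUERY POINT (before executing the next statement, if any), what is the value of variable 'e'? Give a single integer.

Step 1: declare f=38 at depth 0
Step 2: declare f=49 at depth 0
Step 3: declare e=(read f)=49 at depth 0
Visible at query point: e=49 f=49

Answer: 49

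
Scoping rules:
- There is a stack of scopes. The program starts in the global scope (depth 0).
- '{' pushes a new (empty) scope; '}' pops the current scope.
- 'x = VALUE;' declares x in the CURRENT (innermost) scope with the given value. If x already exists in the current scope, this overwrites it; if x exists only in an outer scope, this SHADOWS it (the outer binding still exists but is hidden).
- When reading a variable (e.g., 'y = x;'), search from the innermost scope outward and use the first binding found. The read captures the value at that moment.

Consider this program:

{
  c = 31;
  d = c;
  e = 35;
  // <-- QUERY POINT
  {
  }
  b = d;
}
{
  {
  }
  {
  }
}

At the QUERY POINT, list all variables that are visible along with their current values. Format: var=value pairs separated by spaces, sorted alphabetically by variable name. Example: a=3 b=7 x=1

Answer: c=31 d=31 e=35

Derivation:
Step 1: enter scope (depth=1)
Step 2: declare c=31 at depth 1
Step 3: declare d=(read c)=31 at depth 1
Step 4: declare e=35 at depth 1
Visible at query point: c=31 d=31 e=35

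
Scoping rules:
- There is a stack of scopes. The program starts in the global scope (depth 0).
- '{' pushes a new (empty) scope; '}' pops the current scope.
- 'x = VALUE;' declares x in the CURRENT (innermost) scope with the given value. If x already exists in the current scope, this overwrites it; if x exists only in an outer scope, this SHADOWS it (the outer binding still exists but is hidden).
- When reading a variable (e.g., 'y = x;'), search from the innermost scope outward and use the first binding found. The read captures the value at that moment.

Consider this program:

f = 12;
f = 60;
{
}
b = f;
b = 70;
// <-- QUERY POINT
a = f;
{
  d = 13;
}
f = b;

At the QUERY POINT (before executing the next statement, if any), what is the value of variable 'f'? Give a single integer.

Answer: 60

Derivation:
Step 1: declare f=12 at depth 0
Step 2: declare f=60 at depth 0
Step 3: enter scope (depth=1)
Step 4: exit scope (depth=0)
Step 5: declare b=(read f)=60 at depth 0
Step 6: declare b=70 at depth 0
Visible at query point: b=70 f=60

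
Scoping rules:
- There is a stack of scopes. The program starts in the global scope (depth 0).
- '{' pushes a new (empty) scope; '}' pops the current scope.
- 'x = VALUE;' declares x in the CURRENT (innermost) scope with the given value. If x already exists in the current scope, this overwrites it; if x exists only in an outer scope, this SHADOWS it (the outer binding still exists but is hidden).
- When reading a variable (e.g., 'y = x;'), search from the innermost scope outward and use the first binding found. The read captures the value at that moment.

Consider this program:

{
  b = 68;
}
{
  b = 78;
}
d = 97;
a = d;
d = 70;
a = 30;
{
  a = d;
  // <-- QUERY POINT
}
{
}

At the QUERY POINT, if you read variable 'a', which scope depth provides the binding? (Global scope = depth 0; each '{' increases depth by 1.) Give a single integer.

Answer: 1

Derivation:
Step 1: enter scope (depth=1)
Step 2: declare b=68 at depth 1
Step 3: exit scope (depth=0)
Step 4: enter scope (depth=1)
Step 5: declare b=78 at depth 1
Step 6: exit scope (depth=0)
Step 7: declare d=97 at depth 0
Step 8: declare a=(read d)=97 at depth 0
Step 9: declare d=70 at depth 0
Step 10: declare a=30 at depth 0
Step 11: enter scope (depth=1)
Step 12: declare a=(read d)=70 at depth 1
Visible at query point: a=70 d=70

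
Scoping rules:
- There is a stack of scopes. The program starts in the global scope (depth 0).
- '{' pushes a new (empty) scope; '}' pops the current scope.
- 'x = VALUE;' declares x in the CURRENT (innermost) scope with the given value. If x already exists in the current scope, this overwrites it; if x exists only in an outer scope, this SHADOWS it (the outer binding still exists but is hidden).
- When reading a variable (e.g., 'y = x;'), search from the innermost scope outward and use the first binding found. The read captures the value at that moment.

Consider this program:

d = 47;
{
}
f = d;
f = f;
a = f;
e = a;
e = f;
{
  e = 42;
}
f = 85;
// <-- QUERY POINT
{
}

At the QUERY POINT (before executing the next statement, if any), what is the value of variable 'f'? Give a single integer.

Answer: 85

Derivation:
Step 1: declare d=47 at depth 0
Step 2: enter scope (depth=1)
Step 3: exit scope (depth=0)
Step 4: declare f=(read d)=47 at depth 0
Step 5: declare f=(read f)=47 at depth 0
Step 6: declare a=(read f)=47 at depth 0
Step 7: declare e=(read a)=47 at depth 0
Step 8: declare e=(read f)=47 at depth 0
Step 9: enter scope (depth=1)
Step 10: declare e=42 at depth 1
Step 11: exit scope (depth=0)
Step 12: declare f=85 at depth 0
Visible at query point: a=47 d=47 e=47 f=85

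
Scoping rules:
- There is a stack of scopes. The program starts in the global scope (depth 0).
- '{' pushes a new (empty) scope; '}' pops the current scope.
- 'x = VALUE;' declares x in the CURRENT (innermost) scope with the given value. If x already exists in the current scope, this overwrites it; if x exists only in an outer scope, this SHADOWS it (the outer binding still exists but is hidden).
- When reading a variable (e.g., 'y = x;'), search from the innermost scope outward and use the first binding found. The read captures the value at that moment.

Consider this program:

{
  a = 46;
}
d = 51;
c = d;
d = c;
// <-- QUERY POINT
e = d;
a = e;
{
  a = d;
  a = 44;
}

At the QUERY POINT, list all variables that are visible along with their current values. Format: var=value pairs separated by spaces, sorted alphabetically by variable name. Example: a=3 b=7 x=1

Answer: c=51 d=51

Derivation:
Step 1: enter scope (depth=1)
Step 2: declare a=46 at depth 1
Step 3: exit scope (depth=0)
Step 4: declare d=51 at depth 0
Step 5: declare c=(read d)=51 at depth 0
Step 6: declare d=(read c)=51 at depth 0
Visible at query point: c=51 d=51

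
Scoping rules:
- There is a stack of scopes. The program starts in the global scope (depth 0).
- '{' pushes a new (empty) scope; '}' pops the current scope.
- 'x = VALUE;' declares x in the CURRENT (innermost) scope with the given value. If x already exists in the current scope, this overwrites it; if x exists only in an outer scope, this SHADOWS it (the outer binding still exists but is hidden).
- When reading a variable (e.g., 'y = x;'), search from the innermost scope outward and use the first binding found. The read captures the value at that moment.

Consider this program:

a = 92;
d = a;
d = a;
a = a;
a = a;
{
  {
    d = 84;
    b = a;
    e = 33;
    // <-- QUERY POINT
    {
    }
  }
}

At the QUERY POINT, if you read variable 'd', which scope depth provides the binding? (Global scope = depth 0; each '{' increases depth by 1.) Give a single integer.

Step 1: declare a=92 at depth 0
Step 2: declare d=(read a)=92 at depth 0
Step 3: declare d=(read a)=92 at depth 0
Step 4: declare a=(read a)=92 at depth 0
Step 5: declare a=(read a)=92 at depth 0
Step 6: enter scope (depth=1)
Step 7: enter scope (depth=2)
Step 8: declare d=84 at depth 2
Step 9: declare b=(read a)=92 at depth 2
Step 10: declare e=33 at depth 2
Visible at query point: a=92 b=92 d=84 e=33

Answer: 2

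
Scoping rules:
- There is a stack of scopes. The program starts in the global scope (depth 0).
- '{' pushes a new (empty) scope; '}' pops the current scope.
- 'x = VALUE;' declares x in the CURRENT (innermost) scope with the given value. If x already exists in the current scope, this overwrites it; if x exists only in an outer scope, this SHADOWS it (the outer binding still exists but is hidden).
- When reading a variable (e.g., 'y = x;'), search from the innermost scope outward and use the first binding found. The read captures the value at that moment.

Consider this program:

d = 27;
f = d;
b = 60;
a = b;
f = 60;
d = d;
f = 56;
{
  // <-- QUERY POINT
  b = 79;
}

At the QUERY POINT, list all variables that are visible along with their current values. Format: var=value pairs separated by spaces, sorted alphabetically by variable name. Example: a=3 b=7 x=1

Answer: a=60 b=60 d=27 f=56

Derivation:
Step 1: declare d=27 at depth 0
Step 2: declare f=(read d)=27 at depth 0
Step 3: declare b=60 at depth 0
Step 4: declare a=(read b)=60 at depth 0
Step 5: declare f=60 at depth 0
Step 6: declare d=(read d)=27 at depth 0
Step 7: declare f=56 at depth 0
Step 8: enter scope (depth=1)
Visible at query point: a=60 b=60 d=27 f=56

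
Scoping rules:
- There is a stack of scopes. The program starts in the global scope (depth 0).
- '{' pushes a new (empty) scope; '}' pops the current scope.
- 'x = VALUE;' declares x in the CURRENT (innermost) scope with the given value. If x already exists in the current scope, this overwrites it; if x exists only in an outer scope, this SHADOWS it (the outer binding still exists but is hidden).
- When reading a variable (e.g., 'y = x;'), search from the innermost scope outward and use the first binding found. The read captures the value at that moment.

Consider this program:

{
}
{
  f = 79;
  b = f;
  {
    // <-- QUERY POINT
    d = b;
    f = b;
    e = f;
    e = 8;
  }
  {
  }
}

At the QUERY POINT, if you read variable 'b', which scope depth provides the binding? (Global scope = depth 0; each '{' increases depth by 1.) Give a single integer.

Step 1: enter scope (depth=1)
Step 2: exit scope (depth=0)
Step 3: enter scope (depth=1)
Step 4: declare f=79 at depth 1
Step 5: declare b=(read f)=79 at depth 1
Step 6: enter scope (depth=2)
Visible at query point: b=79 f=79

Answer: 1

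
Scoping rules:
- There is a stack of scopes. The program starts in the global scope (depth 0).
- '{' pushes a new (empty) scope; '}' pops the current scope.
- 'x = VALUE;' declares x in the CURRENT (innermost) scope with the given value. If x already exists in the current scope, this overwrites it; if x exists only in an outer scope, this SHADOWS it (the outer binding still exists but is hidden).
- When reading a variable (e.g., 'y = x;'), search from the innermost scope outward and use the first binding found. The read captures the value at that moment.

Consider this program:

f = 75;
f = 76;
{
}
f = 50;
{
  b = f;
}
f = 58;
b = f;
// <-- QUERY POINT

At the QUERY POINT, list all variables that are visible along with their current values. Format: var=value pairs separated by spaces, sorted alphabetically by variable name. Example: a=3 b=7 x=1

Step 1: declare f=75 at depth 0
Step 2: declare f=76 at depth 0
Step 3: enter scope (depth=1)
Step 4: exit scope (depth=0)
Step 5: declare f=50 at depth 0
Step 6: enter scope (depth=1)
Step 7: declare b=(read f)=50 at depth 1
Step 8: exit scope (depth=0)
Step 9: declare f=58 at depth 0
Step 10: declare b=(read f)=58 at depth 0
Visible at query point: b=58 f=58

Answer: b=58 f=58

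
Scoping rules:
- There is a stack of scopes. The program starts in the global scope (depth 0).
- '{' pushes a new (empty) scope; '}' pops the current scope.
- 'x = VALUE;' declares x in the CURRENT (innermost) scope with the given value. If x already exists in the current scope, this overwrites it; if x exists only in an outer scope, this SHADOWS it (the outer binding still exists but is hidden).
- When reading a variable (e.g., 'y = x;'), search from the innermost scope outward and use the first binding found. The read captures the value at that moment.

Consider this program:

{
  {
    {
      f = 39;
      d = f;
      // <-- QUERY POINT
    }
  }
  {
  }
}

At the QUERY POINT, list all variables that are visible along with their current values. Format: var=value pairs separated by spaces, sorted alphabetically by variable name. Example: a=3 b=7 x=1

Answer: d=39 f=39

Derivation:
Step 1: enter scope (depth=1)
Step 2: enter scope (depth=2)
Step 3: enter scope (depth=3)
Step 4: declare f=39 at depth 3
Step 5: declare d=(read f)=39 at depth 3
Visible at query point: d=39 f=39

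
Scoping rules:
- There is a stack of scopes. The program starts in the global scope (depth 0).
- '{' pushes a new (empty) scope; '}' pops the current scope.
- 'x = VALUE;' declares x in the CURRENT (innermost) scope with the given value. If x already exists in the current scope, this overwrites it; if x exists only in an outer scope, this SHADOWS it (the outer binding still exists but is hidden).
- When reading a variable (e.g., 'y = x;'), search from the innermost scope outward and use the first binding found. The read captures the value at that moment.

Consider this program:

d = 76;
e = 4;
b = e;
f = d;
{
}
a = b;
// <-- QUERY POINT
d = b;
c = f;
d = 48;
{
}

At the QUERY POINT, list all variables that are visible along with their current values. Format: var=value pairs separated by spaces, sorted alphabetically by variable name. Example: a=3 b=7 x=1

Answer: a=4 b=4 d=76 e=4 f=76

Derivation:
Step 1: declare d=76 at depth 0
Step 2: declare e=4 at depth 0
Step 3: declare b=(read e)=4 at depth 0
Step 4: declare f=(read d)=76 at depth 0
Step 5: enter scope (depth=1)
Step 6: exit scope (depth=0)
Step 7: declare a=(read b)=4 at depth 0
Visible at query point: a=4 b=4 d=76 e=4 f=76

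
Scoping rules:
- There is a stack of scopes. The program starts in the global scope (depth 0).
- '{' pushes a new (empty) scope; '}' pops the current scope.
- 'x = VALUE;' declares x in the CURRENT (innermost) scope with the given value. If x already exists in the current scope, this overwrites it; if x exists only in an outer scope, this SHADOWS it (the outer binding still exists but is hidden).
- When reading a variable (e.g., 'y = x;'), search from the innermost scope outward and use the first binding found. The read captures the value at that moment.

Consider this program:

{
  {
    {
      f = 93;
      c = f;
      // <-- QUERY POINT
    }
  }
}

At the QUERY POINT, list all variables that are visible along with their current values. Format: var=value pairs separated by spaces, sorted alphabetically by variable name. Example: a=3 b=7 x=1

Step 1: enter scope (depth=1)
Step 2: enter scope (depth=2)
Step 3: enter scope (depth=3)
Step 4: declare f=93 at depth 3
Step 5: declare c=(read f)=93 at depth 3
Visible at query point: c=93 f=93

Answer: c=93 f=93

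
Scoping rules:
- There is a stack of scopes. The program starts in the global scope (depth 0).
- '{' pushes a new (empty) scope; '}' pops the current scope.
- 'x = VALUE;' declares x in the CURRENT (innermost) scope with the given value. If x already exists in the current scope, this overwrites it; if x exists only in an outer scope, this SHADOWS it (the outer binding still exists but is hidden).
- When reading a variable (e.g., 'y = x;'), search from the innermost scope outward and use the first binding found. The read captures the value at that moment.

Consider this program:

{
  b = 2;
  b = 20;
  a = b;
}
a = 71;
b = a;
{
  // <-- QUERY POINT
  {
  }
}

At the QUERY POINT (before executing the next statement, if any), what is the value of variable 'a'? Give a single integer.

Step 1: enter scope (depth=1)
Step 2: declare b=2 at depth 1
Step 3: declare b=20 at depth 1
Step 4: declare a=(read b)=20 at depth 1
Step 5: exit scope (depth=0)
Step 6: declare a=71 at depth 0
Step 7: declare b=(read a)=71 at depth 0
Step 8: enter scope (depth=1)
Visible at query point: a=71 b=71

Answer: 71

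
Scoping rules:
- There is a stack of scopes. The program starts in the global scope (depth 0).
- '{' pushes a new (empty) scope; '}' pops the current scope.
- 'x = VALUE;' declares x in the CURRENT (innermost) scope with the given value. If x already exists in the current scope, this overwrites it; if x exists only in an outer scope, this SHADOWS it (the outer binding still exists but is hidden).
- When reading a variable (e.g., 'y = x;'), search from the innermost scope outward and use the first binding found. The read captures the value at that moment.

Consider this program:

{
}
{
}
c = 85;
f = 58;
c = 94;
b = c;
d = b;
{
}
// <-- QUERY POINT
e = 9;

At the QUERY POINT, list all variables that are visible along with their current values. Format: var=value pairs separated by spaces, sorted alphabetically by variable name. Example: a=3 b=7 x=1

Step 1: enter scope (depth=1)
Step 2: exit scope (depth=0)
Step 3: enter scope (depth=1)
Step 4: exit scope (depth=0)
Step 5: declare c=85 at depth 0
Step 6: declare f=58 at depth 0
Step 7: declare c=94 at depth 0
Step 8: declare b=(read c)=94 at depth 0
Step 9: declare d=(read b)=94 at depth 0
Step 10: enter scope (depth=1)
Step 11: exit scope (depth=0)
Visible at query point: b=94 c=94 d=94 f=58

Answer: b=94 c=94 d=94 f=58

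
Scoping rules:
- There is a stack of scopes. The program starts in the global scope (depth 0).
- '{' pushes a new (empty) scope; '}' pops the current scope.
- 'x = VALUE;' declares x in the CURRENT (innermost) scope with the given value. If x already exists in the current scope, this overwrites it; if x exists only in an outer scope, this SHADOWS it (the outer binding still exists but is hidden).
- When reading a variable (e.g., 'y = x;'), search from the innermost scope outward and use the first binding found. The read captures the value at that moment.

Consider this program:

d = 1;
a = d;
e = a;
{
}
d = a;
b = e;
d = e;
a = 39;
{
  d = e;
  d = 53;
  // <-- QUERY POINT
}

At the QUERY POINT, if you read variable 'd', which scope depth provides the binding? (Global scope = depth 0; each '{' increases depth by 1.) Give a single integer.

Answer: 1

Derivation:
Step 1: declare d=1 at depth 0
Step 2: declare a=(read d)=1 at depth 0
Step 3: declare e=(read a)=1 at depth 0
Step 4: enter scope (depth=1)
Step 5: exit scope (depth=0)
Step 6: declare d=(read a)=1 at depth 0
Step 7: declare b=(read e)=1 at depth 0
Step 8: declare d=(read e)=1 at depth 0
Step 9: declare a=39 at depth 0
Step 10: enter scope (depth=1)
Step 11: declare d=(read e)=1 at depth 1
Step 12: declare d=53 at depth 1
Visible at query point: a=39 b=1 d=53 e=1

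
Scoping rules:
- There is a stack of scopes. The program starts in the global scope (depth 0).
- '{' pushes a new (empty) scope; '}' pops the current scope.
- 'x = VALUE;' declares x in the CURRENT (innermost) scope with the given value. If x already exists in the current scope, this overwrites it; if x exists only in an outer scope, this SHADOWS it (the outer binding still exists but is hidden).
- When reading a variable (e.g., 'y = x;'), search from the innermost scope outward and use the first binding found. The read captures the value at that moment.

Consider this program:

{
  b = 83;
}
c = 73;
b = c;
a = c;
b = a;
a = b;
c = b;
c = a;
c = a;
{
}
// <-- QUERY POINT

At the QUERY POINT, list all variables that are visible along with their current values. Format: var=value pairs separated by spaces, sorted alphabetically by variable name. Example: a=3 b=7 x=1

Step 1: enter scope (depth=1)
Step 2: declare b=83 at depth 1
Step 3: exit scope (depth=0)
Step 4: declare c=73 at depth 0
Step 5: declare b=(read c)=73 at depth 0
Step 6: declare a=(read c)=73 at depth 0
Step 7: declare b=(read a)=73 at depth 0
Step 8: declare a=(read b)=73 at depth 0
Step 9: declare c=(read b)=73 at depth 0
Step 10: declare c=(read a)=73 at depth 0
Step 11: declare c=(read a)=73 at depth 0
Step 12: enter scope (depth=1)
Step 13: exit scope (depth=0)
Visible at query point: a=73 b=73 c=73

Answer: a=73 b=73 c=73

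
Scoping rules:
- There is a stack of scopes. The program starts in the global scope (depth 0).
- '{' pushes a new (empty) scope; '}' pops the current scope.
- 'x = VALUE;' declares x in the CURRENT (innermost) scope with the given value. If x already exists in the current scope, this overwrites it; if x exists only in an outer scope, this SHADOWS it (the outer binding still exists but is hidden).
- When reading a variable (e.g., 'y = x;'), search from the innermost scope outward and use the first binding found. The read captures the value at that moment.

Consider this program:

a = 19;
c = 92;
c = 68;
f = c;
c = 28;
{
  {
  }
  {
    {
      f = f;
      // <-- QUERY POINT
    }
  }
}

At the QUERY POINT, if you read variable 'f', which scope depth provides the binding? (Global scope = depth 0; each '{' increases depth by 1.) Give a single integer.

Step 1: declare a=19 at depth 0
Step 2: declare c=92 at depth 0
Step 3: declare c=68 at depth 0
Step 4: declare f=(read c)=68 at depth 0
Step 5: declare c=28 at depth 0
Step 6: enter scope (depth=1)
Step 7: enter scope (depth=2)
Step 8: exit scope (depth=1)
Step 9: enter scope (depth=2)
Step 10: enter scope (depth=3)
Step 11: declare f=(read f)=68 at depth 3
Visible at query point: a=19 c=28 f=68

Answer: 3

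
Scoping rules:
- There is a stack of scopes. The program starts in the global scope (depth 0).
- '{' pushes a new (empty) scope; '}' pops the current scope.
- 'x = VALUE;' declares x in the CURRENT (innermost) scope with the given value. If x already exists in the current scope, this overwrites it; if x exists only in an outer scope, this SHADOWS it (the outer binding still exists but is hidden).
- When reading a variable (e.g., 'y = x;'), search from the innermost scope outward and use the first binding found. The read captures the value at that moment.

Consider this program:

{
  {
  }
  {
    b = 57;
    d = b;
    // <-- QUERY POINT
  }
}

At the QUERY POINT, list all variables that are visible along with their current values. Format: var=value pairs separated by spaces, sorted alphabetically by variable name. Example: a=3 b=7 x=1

Answer: b=57 d=57

Derivation:
Step 1: enter scope (depth=1)
Step 2: enter scope (depth=2)
Step 3: exit scope (depth=1)
Step 4: enter scope (depth=2)
Step 5: declare b=57 at depth 2
Step 6: declare d=(read b)=57 at depth 2
Visible at query point: b=57 d=57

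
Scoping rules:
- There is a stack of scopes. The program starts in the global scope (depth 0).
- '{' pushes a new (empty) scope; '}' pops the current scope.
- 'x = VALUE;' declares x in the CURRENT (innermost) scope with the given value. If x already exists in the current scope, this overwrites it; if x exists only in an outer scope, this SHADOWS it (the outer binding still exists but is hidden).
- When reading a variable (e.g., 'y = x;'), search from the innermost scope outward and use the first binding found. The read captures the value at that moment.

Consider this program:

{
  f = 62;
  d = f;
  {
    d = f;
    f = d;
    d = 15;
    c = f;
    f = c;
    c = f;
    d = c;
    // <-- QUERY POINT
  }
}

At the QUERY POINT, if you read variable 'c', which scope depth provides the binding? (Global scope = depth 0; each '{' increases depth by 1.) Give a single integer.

Step 1: enter scope (depth=1)
Step 2: declare f=62 at depth 1
Step 3: declare d=(read f)=62 at depth 1
Step 4: enter scope (depth=2)
Step 5: declare d=(read f)=62 at depth 2
Step 6: declare f=(read d)=62 at depth 2
Step 7: declare d=15 at depth 2
Step 8: declare c=(read f)=62 at depth 2
Step 9: declare f=(read c)=62 at depth 2
Step 10: declare c=(read f)=62 at depth 2
Step 11: declare d=(read c)=62 at depth 2
Visible at query point: c=62 d=62 f=62

Answer: 2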